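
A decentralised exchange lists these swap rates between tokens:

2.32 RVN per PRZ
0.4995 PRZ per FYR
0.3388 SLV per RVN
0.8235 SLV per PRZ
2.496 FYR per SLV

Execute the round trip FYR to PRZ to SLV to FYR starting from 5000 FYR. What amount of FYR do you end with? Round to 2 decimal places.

5133.50

5000 FYR × 0.4995 = 2497.5 PRZ
2497.5 PRZ × 0.8235 = 2056.69125 SLV
2056.69125 SLV × 2.496 = 5133.50136 FYR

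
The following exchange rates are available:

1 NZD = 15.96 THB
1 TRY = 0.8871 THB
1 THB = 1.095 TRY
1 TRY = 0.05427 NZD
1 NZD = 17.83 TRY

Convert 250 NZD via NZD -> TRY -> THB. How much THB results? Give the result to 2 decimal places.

3954.25

250 NZD × 17.83 = 4457.5 TRY
4457.5 TRY × 0.8871 = 3954.24825 THB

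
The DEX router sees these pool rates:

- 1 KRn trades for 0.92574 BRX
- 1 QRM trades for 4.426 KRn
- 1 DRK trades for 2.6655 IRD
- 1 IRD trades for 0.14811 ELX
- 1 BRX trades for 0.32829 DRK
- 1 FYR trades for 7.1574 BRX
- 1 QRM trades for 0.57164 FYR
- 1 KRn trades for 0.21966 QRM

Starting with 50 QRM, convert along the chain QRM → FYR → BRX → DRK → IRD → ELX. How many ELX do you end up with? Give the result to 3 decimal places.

26.514

50 QRM × 0.57164 = 28.582 FYR
28.582 FYR × 7.1574 = 204.5728068 BRX
204.5728068 BRX × 0.32829 = 67.159206744372 DRK
67.159206744372 DRK × 2.6655 = 179.012865577123566 IRD
179.012865577123566 IRD × 0.14811 = 26.51359552062777136026 ELX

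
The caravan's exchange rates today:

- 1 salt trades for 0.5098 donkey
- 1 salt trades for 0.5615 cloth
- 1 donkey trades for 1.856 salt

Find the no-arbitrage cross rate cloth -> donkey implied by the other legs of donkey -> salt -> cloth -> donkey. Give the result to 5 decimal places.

Known legs of the cycle: 1.856 × 0.5615 = 1.042144
For no arbitrage the full-cycle product must be 1, so the missing rate is 1 / 1.042144 ≈ 0.9595603.

0.95956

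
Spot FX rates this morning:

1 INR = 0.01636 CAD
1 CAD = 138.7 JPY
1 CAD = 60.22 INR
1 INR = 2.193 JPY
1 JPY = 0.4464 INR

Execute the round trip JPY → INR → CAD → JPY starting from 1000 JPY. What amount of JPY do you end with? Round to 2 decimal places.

1000 JPY × 0.4464 = 446.4 INR
446.4 INR × 0.01636 = 7.303104 CAD
7.303104 CAD × 138.7 = 1012.9405248 JPY

1012.94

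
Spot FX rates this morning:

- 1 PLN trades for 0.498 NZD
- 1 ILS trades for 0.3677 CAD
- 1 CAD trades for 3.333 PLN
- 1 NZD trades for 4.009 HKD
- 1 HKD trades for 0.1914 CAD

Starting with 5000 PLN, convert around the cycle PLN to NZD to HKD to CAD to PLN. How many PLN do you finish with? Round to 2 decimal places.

5000 PLN × 0.498 = 2490 NZD
2490 NZD × 4.009 = 9982.41 HKD
9982.41 HKD × 0.1914 = 1910.633274 CAD
1910.633274 CAD × 3.333 = 6368.140702242 PLN

6368.14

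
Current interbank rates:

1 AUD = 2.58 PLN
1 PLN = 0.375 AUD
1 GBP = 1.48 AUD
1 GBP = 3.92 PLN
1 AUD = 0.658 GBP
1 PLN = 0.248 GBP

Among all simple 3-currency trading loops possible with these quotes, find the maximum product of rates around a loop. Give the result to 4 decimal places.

0.9673

PLN→AUD→GBP→PLN: 0.375 × 0.658 × 3.92 = 0.96726
PLN→GBP→AUD→PLN: 0.248 × 1.48 × 2.58 = 0.94696
Maximum is PLN→AUD→GBP→PLN at 0.9673; no arbitrage — every cycle loses value.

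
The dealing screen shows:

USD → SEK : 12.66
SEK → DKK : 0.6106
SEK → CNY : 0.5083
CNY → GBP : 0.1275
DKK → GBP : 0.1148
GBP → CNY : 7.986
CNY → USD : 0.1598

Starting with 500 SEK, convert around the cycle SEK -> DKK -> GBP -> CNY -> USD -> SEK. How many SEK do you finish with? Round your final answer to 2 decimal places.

500 SEK × 0.6106 = 305.3 DKK
305.3 DKK × 0.1148 = 35.04844 GBP
35.04844 GBP × 7.986 = 279.89684184 CNY
279.89684184 CNY × 0.1598 = 44.727515326032 USD
44.727515326032 USD × 12.66 = 566.25034402756512 SEK

566.25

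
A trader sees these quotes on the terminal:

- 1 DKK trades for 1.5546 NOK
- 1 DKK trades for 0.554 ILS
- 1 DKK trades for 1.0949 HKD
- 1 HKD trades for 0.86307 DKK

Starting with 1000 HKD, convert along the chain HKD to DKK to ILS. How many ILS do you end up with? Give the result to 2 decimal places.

478.14

1000 HKD × 0.86307 = 863.07 DKK
863.07 DKK × 0.554 = 478.14078 ILS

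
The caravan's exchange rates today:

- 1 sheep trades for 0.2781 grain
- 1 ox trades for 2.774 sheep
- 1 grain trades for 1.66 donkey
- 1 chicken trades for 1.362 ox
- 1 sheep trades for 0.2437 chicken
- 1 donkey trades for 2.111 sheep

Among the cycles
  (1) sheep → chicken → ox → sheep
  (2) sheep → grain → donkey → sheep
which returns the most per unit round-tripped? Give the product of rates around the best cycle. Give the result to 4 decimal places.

(1) 0.2437 × 1.362 × 2.774 = 0.92074
(2) 0.2781 × 1.66 × 2.111 = 0.97453
Highest is cycle (2) at 0.9745 (≤1, no arbitrage).

0.9745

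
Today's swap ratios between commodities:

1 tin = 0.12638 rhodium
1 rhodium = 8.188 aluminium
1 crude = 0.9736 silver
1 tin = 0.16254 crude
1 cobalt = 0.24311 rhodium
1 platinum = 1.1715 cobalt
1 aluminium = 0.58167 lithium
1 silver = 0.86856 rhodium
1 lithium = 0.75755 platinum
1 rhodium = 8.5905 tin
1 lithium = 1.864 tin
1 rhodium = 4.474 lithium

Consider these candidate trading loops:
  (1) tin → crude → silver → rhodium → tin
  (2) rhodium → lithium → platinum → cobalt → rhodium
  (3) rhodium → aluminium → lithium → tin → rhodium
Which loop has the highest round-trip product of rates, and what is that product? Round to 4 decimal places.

(1) 0.16254 × 0.9736 × 0.86856 × 8.5905 = 1.18075
(2) 4.474 × 0.75755 × 1.1715 × 0.24311 = 0.96528
(3) 8.188 × 0.58167 × 1.864 × 0.12638 = 1.12196
Highest is cycle (1) at 1.1808 (>1, arbitrage).

1.1808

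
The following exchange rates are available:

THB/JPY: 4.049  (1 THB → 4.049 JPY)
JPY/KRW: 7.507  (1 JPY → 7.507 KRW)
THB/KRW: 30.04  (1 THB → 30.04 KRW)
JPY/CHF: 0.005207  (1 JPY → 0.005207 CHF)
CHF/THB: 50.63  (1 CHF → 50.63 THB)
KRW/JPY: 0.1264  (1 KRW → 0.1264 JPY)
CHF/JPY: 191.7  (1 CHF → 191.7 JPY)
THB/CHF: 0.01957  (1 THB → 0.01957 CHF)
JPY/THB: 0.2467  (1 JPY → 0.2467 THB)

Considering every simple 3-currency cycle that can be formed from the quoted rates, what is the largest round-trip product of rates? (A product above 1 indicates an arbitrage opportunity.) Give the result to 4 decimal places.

1.0674

CHF→THB→JPY→CHF: 50.63 × 4.049 × 0.005207 = 1.06744
THB→KRW→JPY→THB: 30.04 × 0.1264 × 0.2467 = 0.93673
CHF→JPY→THB→CHF: 191.7 × 0.2467 × 0.01957 = 0.92551
Maximum is CHF→THB→JPY→CHF at 1.0674; arbitrage exists.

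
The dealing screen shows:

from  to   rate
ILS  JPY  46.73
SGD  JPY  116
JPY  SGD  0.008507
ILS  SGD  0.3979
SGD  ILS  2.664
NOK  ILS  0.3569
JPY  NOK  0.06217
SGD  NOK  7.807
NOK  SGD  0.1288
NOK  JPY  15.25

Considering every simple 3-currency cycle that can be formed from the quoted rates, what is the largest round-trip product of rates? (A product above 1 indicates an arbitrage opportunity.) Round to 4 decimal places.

1.1087

NOK→ILS→SGD→NOK: 0.3569 × 0.3979 × 7.807 = 1.10868
ILS→JPY→SGD→ILS: 46.73 × 0.008507 × 2.664 = 1.05903
NOK→ILS→JPY→NOK: 0.3569 × 46.73 × 0.06217 = 1.03687
NOK→JPY→SGD→NOK: 15.25 × 0.008507 × 7.807 = 1.01282
NOK→SGD→JPY→NOK: 0.1288 × 116 × 0.06217 = 0.92887
Maximum is NOK→ILS→SGD→NOK at 1.1087; arbitrage exists.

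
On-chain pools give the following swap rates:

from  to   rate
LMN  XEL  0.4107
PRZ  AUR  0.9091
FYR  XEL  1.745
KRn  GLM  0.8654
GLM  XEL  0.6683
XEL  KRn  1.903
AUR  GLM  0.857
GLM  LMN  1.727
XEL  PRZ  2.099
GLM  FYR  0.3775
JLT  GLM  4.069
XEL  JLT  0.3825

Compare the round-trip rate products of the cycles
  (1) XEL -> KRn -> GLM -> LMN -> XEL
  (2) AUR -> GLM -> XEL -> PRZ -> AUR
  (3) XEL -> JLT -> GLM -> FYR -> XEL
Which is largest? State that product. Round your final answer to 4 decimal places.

1.1681

(1) 1.903 × 0.8654 × 1.727 × 0.4107 = 1.16808
(2) 0.857 × 0.6683 × 2.099 × 0.9091 = 1.09289
(3) 0.3825 × 4.069 × 0.3775 × 1.745 = 1.02525
Highest is cycle (1) at 1.1681 (>1, arbitrage).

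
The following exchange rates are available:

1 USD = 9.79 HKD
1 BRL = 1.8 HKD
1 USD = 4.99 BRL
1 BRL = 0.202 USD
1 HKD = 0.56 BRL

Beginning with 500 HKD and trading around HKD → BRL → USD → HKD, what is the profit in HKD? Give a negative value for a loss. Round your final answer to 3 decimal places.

53.722

500 HKD × 0.56 = 280 BRL
280 BRL × 0.202 = 56.56 USD
56.56 USD × 9.79 = 553.7224 HKD
Net change: 553.7224 − 500 = 53.7224 HKD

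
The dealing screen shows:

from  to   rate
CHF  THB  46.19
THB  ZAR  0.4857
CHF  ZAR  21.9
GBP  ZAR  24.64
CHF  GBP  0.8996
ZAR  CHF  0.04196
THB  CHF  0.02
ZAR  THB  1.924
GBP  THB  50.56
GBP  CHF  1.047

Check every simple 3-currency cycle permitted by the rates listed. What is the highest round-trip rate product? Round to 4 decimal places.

THB→ZAR→CHF→THB: 0.4857 × 0.04196 × 46.19 = 0.94135
CHF→GBP→ZAR→CHF: 0.8996 × 24.64 × 0.04196 = 0.93009
THB→CHF→GBP→THB: 0.02 × 0.8996 × 50.56 = 0.90968
THB→CHF→ZAR→THB: 0.02 × 21.9 × 1.924 = 0.84271
Maximum is THB→ZAR→CHF→THB at 0.9414; no arbitrage — every cycle loses value.

0.9414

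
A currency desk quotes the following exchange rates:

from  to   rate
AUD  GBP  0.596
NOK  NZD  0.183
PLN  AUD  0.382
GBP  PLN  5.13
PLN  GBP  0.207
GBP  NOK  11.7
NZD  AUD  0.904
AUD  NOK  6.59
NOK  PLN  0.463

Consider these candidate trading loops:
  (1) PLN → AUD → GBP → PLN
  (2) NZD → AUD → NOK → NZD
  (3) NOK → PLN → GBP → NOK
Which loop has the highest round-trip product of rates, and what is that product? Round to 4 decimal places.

1.1680

(1) 0.382 × 0.596 × 5.13 = 1.16796
(2) 0.904 × 6.59 × 0.183 = 1.09020
(3) 0.463 × 0.207 × 11.7 = 1.12134
Highest is cycle (1) at 1.1680 (>1, arbitrage).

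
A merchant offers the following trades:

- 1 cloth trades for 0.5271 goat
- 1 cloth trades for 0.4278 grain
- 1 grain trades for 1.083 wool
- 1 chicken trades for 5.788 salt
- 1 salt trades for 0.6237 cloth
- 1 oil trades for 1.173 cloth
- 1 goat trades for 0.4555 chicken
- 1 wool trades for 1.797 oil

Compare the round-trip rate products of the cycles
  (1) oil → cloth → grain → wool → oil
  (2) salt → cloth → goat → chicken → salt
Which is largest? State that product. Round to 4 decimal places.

(1) 1.173 × 0.4278 × 1.083 × 1.797 = 0.97660
(2) 0.6237 × 0.5271 × 0.4555 × 5.788 = 0.86673
Highest is cycle (1) at 0.9766 (≤1, no arbitrage).

0.9766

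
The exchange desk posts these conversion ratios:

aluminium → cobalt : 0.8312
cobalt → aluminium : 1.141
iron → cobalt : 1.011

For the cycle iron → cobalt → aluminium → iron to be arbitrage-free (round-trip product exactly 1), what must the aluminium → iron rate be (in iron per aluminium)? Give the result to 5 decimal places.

0.86689

Known legs of the cycle: 1.011 × 1.141 = 1.153551
For no arbitrage the full-cycle product must be 1, so the missing rate is 1 / 1.153551 ≈ 0.8668884.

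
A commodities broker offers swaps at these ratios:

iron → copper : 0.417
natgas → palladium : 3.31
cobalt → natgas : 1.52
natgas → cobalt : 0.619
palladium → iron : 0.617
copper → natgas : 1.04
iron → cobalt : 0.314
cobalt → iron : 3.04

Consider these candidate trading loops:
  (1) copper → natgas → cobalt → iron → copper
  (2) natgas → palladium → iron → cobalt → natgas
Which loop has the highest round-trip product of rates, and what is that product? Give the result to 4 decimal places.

0.9747

(1) 1.04 × 0.619 × 3.04 × 0.417 = 0.81608
(2) 3.31 × 0.617 × 0.314 × 1.52 = 0.97473
Highest is cycle (2) at 0.9747 (≤1, no arbitrage).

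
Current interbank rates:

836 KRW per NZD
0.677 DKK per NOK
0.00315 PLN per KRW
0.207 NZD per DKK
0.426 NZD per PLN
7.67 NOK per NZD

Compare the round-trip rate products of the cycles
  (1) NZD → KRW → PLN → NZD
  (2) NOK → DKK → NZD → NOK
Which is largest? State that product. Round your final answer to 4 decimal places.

1.1218

(1) 836 × 0.00315 × 0.426 = 1.12183
(2) 0.677 × 0.207 × 7.67 = 1.07487
Highest is cycle (1) at 1.1218 (>1, arbitrage).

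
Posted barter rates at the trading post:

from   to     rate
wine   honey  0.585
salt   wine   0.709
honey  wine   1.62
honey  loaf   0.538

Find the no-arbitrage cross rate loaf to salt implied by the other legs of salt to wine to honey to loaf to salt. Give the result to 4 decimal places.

Known legs of the cycle: 0.709 × 0.585 × 0.538 = 0.22314357
For no arbitrage the full-cycle product must be 1, so the missing rate is 1 / 0.22314357 ≈ 4.481420.

4.4814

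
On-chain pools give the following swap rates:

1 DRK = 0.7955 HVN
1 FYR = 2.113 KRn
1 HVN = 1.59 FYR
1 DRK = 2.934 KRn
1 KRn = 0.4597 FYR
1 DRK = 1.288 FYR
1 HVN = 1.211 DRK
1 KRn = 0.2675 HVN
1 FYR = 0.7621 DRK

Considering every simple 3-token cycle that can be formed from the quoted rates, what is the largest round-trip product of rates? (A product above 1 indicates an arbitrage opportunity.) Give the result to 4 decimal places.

1.0279

KRn→FYR→DRK→KRn: 0.4597 × 0.7621 × 2.934 = 1.02789
FYR→DRK→HVN→FYR: 0.7621 × 0.7955 × 1.59 = 0.96394
KRn→HVN→DRK→KRn: 0.2675 × 1.211 × 2.934 = 0.95045
KRn→HVN→FYR→KRn: 0.2675 × 1.59 × 2.113 = 0.89871
Maximum is KRn→FYR→DRK→KRn at 1.0279; arbitrage exists.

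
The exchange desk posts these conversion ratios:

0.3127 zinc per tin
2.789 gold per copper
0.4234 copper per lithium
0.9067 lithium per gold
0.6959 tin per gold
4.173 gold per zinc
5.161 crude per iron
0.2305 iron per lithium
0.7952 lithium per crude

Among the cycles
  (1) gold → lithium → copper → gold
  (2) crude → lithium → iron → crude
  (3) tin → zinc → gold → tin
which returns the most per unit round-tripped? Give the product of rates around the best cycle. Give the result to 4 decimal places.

(1) 0.9067 × 0.4234 × 2.789 = 1.07069
(2) 0.7952 × 0.2305 × 5.161 = 0.94598
(3) 0.3127 × 4.173 × 0.6959 = 0.90808
Highest is cycle (1) at 1.0707 (>1, arbitrage).

1.0707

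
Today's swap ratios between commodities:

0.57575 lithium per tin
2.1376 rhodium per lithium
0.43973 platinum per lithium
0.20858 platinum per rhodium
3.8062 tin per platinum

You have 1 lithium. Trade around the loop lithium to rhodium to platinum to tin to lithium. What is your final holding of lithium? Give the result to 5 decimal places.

0.97707

1 lithium × 2.1376 = 2.1376 rhodium
2.1376 rhodium × 0.20858 = 0.445860608 platinum
0.445860608 platinum × 3.8062 = 1.6970346461696 tin
1.6970346461696 tin × 0.57575 = 0.9770676975321472 lithium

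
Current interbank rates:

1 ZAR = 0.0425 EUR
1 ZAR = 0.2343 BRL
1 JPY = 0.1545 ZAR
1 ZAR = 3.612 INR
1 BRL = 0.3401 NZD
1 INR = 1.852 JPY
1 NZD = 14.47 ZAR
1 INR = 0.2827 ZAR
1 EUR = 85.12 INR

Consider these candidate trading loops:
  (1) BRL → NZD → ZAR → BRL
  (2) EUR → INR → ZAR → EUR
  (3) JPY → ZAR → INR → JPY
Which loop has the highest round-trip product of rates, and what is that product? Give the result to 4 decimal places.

1.1530

(1) 0.3401 × 14.47 × 0.2343 = 1.15305
(2) 85.12 × 0.2827 × 0.0425 = 1.02270
(3) 0.1545 × 3.612 × 1.852 = 1.03352
Highest is cycle (1) at 1.1530 (>1, arbitrage).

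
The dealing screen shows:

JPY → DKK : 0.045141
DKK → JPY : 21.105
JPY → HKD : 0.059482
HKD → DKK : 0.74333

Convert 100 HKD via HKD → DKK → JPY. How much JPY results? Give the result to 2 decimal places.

100 HKD × 0.74333 = 74.333 DKK
74.333 DKK × 21.105 = 1568.797965 JPY

1568.80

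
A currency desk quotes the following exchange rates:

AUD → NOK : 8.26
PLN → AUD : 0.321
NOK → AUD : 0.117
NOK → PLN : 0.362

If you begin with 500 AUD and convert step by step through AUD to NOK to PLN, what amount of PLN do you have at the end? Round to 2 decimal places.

500 AUD × 8.26 = 4130 NOK
4130 NOK × 0.362 = 1495.06 PLN

1495.06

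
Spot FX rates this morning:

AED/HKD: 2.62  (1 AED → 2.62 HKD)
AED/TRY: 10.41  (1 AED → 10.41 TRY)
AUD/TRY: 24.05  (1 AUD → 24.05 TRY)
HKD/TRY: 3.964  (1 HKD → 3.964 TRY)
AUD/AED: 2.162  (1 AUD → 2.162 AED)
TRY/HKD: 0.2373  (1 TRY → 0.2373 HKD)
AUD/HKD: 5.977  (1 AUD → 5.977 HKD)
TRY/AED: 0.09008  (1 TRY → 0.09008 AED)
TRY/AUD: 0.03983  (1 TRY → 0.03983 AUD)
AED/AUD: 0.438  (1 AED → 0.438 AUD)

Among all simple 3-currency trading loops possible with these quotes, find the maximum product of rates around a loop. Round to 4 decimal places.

0.9489

TRY→AED→AUD→TRY: 0.09008 × 0.438 × 24.05 = 0.94889
TRY→AUD→HKD→TRY: 0.03983 × 5.977 × 3.964 = 0.94369
TRY→AED→HKD→TRY: 0.09008 × 2.62 × 3.964 = 0.93554
TRY→AUD→AED→TRY: 0.03983 × 2.162 × 10.41 = 0.89643
Maximum is TRY→AED→AUD→TRY at 0.9489; no arbitrage — every cycle loses value.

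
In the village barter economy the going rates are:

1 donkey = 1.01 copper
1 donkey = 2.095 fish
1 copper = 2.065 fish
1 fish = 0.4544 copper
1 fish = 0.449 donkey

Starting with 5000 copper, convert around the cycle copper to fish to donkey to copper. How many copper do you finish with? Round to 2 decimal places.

5000 copper × 2.065 = 10325 fish
10325 fish × 0.449 = 4635.925 donkey
4635.925 donkey × 1.01 = 4682.28425 copper

4682.28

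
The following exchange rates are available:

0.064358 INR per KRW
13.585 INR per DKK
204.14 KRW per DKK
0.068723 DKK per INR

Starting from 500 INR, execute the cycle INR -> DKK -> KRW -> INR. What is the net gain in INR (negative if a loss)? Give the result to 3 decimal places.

-48.557

500 INR × 0.068723 = 34.3615 DKK
34.3615 DKK × 204.14 = 7014.55661 KRW
7014.55661 KRW × 0.064358 = 451.44283430638 INR
Net change: 451.44283430638 − 500 = -48.55716569362 INR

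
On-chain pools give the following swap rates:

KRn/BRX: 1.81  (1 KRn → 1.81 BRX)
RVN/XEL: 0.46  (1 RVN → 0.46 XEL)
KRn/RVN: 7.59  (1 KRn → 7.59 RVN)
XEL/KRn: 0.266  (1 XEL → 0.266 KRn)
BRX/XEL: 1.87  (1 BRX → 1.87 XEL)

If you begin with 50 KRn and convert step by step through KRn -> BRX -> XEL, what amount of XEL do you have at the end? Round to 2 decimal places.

169.24

50 KRn × 1.81 = 90.5 BRX
90.5 BRX × 1.87 = 169.235 XEL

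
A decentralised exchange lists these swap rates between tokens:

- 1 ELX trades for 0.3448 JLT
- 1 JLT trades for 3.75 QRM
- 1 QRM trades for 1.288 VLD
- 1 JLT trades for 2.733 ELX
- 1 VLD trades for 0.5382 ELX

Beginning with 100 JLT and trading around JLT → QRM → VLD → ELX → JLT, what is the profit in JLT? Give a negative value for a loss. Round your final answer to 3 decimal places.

100 JLT × 3.75 = 375 QRM
375 QRM × 1.288 = 483 VLD
483 VLD × 0.5382 = 259.9506 ELX
259.9506 ELX × 0.3448 = 89.63096688 JLT
Net change: 89.63096688 − 100 = -10.36903312 JLT

-10.369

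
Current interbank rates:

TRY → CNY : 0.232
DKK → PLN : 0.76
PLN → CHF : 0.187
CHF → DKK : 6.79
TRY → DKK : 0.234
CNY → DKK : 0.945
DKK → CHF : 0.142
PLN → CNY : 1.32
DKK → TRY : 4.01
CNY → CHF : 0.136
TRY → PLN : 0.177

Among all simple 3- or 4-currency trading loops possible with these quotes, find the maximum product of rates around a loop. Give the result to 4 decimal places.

0.9650

CHF→DKK→PLN→CHF: 6.79 × 0.76 × 0.187 = 0.96499
CNY→DKK→PLN→CNY: 0.945 × 0.76 × 1.32 = 0.94802
CHF→DKK→PLN→CNY→CHF: 6.79 × 0.76 × 1.32 × 0.136 = 0.92640
CHF→DKK→TRY→PLN→CHF: 6.79 × 4.01 × 0.177 × 0.187 = 0.90122
CNY→DKK→TRY→PLN→CNY: 0.945 × 4.01 × 0.177 × 1.32 = 0.88537
CNY→DKK→TRY→CNY: 0.945 × 4.01 × 0.232 = 0.87915
CHF→DKK→TRY→CNY→CHF: 6.79 × 4.01 × 0.232 × 0.136 = 0.85909
Maximum is CHF→DKK→PLN→CHF at 0.9650; no arbitrage — every cycle loses value.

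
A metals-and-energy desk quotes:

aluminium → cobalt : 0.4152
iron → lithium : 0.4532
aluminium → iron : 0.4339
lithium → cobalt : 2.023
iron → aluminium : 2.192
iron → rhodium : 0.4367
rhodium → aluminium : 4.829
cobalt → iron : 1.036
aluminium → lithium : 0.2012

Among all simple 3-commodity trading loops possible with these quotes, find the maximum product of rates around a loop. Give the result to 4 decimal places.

lithium→cobalt→iron→lithium: 2.023 × 1.036 × 0.4532 = 0.94983
aluminium→cobalt→iron→aluminium: 0.4152 × 1.036 × 2.192 = 0.94288
rhodium→aluminium→iron→rhodium: 4.829 × 0.4339 × 0.4367 = 0.91502
Maximum is lithium→cobalt→iron→lithium at 0.9498; no arbitrage — every cycle loses value.

0.9498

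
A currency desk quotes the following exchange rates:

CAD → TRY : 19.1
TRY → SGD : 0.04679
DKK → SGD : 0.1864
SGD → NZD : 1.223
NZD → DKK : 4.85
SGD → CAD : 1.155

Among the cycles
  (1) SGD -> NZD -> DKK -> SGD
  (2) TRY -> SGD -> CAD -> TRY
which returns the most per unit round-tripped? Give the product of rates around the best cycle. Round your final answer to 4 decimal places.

1.1056

(1) 1.223 × 4.85 × 0.1864 = 1.10564
(2) 0.04679 × 1.155 × 19.1 = 1.03221
Highest is cycle (1) at 1.1056 (>1, arbitrage).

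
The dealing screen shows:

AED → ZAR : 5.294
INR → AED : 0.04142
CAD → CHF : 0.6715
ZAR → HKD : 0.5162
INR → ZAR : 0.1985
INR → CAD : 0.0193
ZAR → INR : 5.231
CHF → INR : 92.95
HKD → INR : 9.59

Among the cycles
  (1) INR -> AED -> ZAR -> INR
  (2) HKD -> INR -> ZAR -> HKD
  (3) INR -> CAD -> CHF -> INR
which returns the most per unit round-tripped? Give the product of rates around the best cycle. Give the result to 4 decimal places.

(1) 0.04142 × 5.294 × 5.231 = 1.14704
(2) 9.59 × 0.1985 × 0.5162 = 0.98265
(3) 0.0193 × 0.6715 × 92.95 = 1.20463
Highest is cycle (3) at 1.2046 (>1, arbitrage).

1.2046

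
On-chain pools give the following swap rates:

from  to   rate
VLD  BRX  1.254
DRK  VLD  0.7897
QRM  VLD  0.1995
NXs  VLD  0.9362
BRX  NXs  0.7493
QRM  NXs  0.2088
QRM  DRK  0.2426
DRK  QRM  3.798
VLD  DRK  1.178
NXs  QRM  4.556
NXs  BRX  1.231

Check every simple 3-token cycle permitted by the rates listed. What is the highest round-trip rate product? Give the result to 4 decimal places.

0.8926

QRM→VLD→DRK→QRM: 0.1995 × 1.178 × 3.798 = 0.89257
BRX→NXs→VLD→BRX: 0.7493 × 0.9362 × 1.254 = 0.87967
Maximum is QRM→VLD→DRK→QRM at 0.8926; no arbitrage — every cycle loses value.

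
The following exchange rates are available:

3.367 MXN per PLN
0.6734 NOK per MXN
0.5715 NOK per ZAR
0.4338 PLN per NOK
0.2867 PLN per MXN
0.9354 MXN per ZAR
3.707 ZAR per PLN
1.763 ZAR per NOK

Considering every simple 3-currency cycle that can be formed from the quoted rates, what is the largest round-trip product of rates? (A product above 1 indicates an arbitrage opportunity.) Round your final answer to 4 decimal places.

1.1105

NOK→ZAR→MXN→NOK: 1.763 × 0.9354 × 0.6734 = 1.11051
PLN→ZAR→MXN→PLN: 3.707 × 0.9354 × 0.2867 = 0.99414
NOK→PLN→MXN→NOK: 0.4338 × 3.367 × 0.6734 = 0.98357
NOK→PLN→ZAR→NOK: 0.4338 × 3.707 × 0.5715 = 0.91903
Maximum is NOK→ZAR→MXN→NOK at 1.1105; arbitrage exists.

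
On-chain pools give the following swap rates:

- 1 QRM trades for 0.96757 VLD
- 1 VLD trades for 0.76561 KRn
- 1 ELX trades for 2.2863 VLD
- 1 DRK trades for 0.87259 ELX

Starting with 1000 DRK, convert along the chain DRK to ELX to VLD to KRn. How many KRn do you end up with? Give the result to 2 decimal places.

1000 DRK × 0.87259 = 872.59 ELX
872.59 ELX × 2.2863 = 1995.002517 VLD
1995.002517 VLD × 0.76561 = 1527.39387704037 KRn

1527.39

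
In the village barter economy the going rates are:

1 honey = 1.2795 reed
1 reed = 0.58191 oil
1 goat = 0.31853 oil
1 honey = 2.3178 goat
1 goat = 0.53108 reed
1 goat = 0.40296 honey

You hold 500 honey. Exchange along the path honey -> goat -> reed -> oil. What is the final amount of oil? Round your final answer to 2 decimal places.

500 honey × 2.3178 = 1158.9 goat
1158.9 goat × 0.53108 = 615.468612 reed
615.468612 reed × 0.58191 = 358.14734000892 oil

358.15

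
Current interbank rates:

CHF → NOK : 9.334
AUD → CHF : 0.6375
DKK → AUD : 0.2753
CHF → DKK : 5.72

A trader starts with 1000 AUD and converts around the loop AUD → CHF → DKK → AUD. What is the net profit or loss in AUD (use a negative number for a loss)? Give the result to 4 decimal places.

1000 AUD × 0.6375 = 637.5 CHF
637.5 CHF × 5.72 = 3646.5 DKK
3646.5 DKK × 0.2753 = 1003.88145 AUD
Net change: 1003.88145 − 1000 = 3.88145 AUD

3.8815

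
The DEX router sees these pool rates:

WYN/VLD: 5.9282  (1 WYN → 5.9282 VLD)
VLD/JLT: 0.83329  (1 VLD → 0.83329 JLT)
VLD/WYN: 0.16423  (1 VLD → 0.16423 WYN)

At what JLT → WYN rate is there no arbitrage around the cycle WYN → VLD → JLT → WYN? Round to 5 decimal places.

0.20243

Known legs of the cycle: 5.9282 × 0.83329 = 4.939909778
For no arbitrage the full-cycle product must be 1, so the missing rate is 1 / 4.939909778 ≈ 0.2024328.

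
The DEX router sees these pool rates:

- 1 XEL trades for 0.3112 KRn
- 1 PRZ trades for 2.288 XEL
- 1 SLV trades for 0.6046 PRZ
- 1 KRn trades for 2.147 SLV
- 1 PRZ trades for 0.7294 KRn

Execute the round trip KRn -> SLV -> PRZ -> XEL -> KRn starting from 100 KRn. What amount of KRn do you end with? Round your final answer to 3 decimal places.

100 KRn × 2.147 = 214.7 SLV
214.7 SLV × 0.6046 = 129.80762 PRZ
129.80762 PRZ × 2.288 = 296.99983456 XEL
296.99983456 XEL × 0.3112 = 92.426348515072 KRn

92.426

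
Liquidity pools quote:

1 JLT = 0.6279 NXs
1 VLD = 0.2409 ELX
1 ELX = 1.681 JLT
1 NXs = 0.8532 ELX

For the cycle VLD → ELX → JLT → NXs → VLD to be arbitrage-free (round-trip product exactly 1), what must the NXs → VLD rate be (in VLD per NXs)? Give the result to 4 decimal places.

Known legs of the cycle: 0.2409 × 1.681 × 0.6279 = 0.25426992591
For no arbitrage the full-cycle product must be 1, so the missing rate is 1 / 0.25426992591 ≈ 3.932828.

3.9328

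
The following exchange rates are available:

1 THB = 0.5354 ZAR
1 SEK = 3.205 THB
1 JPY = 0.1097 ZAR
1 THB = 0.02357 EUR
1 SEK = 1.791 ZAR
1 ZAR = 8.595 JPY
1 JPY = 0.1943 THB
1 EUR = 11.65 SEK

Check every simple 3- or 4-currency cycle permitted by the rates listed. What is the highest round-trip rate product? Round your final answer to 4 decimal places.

ZAR→JPY→THB→ZAR: 8.595 × 0.1943 × 0.5354 = 0.89412
SEK→THB→EUR→SEK: 3.205 × 0.02357 × 11.65 = 0.88006
Maximum is ZAR→JPY→THB→ZAR at 0.8941; no arbitrage — every cycle loses value.

0.8941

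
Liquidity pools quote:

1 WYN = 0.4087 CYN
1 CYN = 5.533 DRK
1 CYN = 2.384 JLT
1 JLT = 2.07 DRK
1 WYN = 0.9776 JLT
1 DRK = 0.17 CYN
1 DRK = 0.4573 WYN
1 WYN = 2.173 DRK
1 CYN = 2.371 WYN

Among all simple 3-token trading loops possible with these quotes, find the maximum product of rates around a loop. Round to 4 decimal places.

1.0341

CYN→DRK→WYN→CYN: 5.533 × 0.4573 × 0.4087 = 1.03411
WYN→JLT→DRK→WYN: 0.9776 × 2.07 × 0.4573 = 0.92541
CYN→WYN→DRK→CYN: 2.371 × 2.173 × 0.17 = 0.87587
CYN→JLT→DRK→CYN: 2.384 × 2.07 × 0.17 = 0.83893
Maximum is CYN→DRK→WYN→CYN at 1.0341; arbitrage exists.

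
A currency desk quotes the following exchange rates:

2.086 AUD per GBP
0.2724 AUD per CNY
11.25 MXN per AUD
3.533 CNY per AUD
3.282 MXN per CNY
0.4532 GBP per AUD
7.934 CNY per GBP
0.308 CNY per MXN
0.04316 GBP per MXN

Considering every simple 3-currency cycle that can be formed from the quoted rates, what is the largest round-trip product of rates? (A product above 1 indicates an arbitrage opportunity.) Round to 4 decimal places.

MXN→GBP→CNY→MXN: 0.04316 × 7.934 × 3.282 = 1.12386
AUD→MXN→GBP→AUD: 11.25 × 0.04316 × 2.086 = 1.01286
AUD→GBP→CNY→AUD: 0.4532 × 7.934 × 0.2724 = 0.97947
AUD→MXN→CNY→AUD: 11.25 × 0.308 × 0.2724 = 0.94387
Maximum is MXN→GBP→CNY→MXN at 1.1239; arbitrage exists.

1.1239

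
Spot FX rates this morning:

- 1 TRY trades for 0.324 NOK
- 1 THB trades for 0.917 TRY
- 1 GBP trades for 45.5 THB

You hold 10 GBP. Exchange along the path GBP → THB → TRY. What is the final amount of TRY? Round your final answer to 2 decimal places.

417.24

10 GBP × 45.5 = 455 THB
455 THB × 0.917 = 417.235 TRY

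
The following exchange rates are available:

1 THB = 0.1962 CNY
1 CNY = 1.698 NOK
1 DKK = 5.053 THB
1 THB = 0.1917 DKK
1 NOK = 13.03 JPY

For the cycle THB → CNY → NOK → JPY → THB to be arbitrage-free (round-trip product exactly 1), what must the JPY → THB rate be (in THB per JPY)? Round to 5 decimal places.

0.23037

Known legs of the cycle: 0.1962 × 1.698 × 13.03 = 4.340913228
For no arbitrage the full-cycle product must be 1, so the missing rate is 1 / 4.340913228 ≈ 0.2303663.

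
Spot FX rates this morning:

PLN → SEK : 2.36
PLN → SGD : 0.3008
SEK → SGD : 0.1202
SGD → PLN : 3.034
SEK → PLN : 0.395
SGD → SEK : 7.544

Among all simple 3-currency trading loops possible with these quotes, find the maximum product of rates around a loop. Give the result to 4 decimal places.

0.8963

PLN→SGD→SEK→PLN: 0.3008 × 7.544 × 0.395 = 0.89635
PLN→SEK→SGD→PLN: 2.36 × 0.1202 × 3.034 = 0.86066
Maximum is PLN→SGD→SEK→PLN at 0.8963; no arbitrage — every cycle loses value.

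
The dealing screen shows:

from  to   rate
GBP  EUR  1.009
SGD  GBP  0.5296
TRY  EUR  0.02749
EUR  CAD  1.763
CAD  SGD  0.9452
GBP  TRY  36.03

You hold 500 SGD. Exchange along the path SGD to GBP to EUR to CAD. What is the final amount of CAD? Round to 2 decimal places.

471.04

500 SGD × 0.5296 = 264.8 GBP
264.8 GBP × 1.009 = 267.1832 EUR
267.1832 EUR × 1.763 = 471.0439816 CAD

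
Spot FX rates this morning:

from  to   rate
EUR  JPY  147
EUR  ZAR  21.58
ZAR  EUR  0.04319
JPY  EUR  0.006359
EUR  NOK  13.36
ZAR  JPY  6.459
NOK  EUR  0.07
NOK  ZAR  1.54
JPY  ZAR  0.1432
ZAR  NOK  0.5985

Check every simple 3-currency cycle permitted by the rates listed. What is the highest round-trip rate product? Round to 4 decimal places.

JPY→ZAR→EUR→JPY: 0.1432 × 0.04319 × 147 = 0.90917
ZAR→NOK→EUR→ZAR: 0.5985 × 0.07 × 21.58 = 0.90409
ZAR→EUR→NOK→ZAR: 0.04319 × 13.36 × 1.54 = 0.88861
JPY→EUR→ZAR→JPY: 0.006359 × 21.58 × 6.459 = 0.88635
Maximum is JPY→ZAR→EUR→JPY at 0.9092; no arbitrage — every cycle loses value.

0.9092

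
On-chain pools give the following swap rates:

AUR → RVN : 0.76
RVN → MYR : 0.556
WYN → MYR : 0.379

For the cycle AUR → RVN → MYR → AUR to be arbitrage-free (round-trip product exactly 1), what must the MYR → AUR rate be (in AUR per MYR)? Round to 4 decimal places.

2.3665

Known legs of the cycle: 0.76 × 0.556 = 0.42256
For no arbitrage the full-cycle product must be 1, so the missing rate is 1 / 0.42256 ≈ 2.366528.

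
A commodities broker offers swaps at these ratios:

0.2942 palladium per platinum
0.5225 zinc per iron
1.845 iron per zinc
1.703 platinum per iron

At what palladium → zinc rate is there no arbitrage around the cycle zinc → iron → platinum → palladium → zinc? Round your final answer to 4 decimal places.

Known legs of the cycle: 1.845 × 1.703 × 0.2942 = 0.924386697
For no arbitrage the full-cycle product must be 1, so the missing rate is 1 / 0.924386697 ≈ 1.081798.

1.0818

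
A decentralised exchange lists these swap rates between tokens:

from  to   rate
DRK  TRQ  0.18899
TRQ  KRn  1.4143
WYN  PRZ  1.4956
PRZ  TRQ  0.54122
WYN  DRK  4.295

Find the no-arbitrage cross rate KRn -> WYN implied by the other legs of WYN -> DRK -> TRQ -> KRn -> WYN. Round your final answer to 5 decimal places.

0.87108

Known legs of the cycle: 4.295 × 0.18899 × 1.4143 = 1.148004352315
For no arbitrage the full-cycle product must be 1, so the missing rate is 1 / 1.148004352315 ≈ 0.8710768.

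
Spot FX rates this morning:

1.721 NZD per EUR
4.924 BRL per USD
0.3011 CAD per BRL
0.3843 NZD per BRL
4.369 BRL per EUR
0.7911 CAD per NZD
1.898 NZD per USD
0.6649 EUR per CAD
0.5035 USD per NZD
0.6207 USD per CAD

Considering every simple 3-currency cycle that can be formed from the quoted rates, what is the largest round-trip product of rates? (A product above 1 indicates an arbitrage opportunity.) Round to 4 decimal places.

0.9528

NZD→USD→BRL→NZD: 0.5035 × 4.924 × 0.3843 = 0.95277
NZD→CAD→USD→NZD: 0.7911 × 0.6207 × 1.898 = 0.93199
CAD→USD→BRL→CAD: 0.6207 × 4.924 × 0.3011 = 0.92026
NZD→CAD→EUR→NZD: 0.7911 × 0.6649 × 1.721 = 0.90525
CAD→EUR→BRL→CAD: 0.6649 × 4.369 × 0.3011 = 0.87468
Maximum is NZD→USD→BRL→NZD at 0.9528; no arbitrage — every cycle loses value.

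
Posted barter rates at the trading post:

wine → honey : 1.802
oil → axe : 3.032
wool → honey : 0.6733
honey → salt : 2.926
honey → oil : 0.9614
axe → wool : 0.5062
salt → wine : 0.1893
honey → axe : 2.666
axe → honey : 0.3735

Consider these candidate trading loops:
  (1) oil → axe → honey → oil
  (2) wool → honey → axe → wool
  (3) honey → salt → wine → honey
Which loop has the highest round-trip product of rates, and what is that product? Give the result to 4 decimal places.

(1) 3.032 × 0.3735 × 0.9614 = 1.08874
(2) 0.6733 × 2.666 × 0.5062 = 0.90864
(3) 2.926 × 0.1893 × 1.802 = 0.99811
Highest is cycle (1) at 1.0887 (>1, arbitrage).

1.0887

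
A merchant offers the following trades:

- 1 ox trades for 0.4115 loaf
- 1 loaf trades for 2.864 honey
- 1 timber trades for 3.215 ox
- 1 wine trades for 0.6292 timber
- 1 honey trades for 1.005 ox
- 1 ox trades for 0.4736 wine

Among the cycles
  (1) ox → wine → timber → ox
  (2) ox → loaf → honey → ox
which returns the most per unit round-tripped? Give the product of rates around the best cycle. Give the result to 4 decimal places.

1.1844

(1) 0.4736 × 0.6292 × 3.215 = 0.95804
(2) 0.4115 × 2.864 × 1.005 = 1.18443
Highest is cycle (2) at 1.1844 (>1, arbitrage).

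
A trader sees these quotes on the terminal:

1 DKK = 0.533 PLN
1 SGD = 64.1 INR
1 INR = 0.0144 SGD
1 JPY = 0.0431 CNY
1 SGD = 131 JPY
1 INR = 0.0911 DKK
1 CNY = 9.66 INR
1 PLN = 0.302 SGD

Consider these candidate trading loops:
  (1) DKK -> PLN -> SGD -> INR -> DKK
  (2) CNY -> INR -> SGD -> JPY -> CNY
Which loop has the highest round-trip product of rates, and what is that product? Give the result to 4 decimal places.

(1) 0.533 × 0.302 × 64.1 × 0.0911 = 0.93996
(2) 9.66 × 0.0144 × 131 × 0.0431 = 0.78540
Highest is cycle (1) at 0.9400 (≤1, no arbitrage).

0.9400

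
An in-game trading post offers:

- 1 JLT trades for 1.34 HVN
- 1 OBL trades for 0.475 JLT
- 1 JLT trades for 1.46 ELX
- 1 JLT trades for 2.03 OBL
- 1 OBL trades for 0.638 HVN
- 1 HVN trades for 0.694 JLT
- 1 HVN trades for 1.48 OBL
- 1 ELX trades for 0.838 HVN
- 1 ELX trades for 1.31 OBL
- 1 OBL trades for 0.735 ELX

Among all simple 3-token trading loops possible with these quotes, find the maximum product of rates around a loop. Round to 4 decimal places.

0.9420

JLT→HVN→OBL→JLT: 1.34 × 1.48 × 0.475 = 0.94202
OBL→ELX→HVN→OBL: 0.735 × 0.838 × 1.48 = 0.91158
JLT→ELX→OBL→JLT: 1.46 × 1.31 × 0.475 = 0.90849
JLT→OBL→HVN→JLT: 2.03 × 0.638 × 0.694 = 0.89883
JLT→ELX→HVN→JLT: 1.46 × 0.838 × 0.694 = 0.84910
Maximum is JLT→HVN→OBL→JLT at 0.9420; no arbitrage — every cycle loses value.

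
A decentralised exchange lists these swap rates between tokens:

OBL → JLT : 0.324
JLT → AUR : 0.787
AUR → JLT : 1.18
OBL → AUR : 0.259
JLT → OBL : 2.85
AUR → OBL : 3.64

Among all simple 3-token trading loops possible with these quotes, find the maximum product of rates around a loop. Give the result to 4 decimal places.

OBL→JLT→AUR→OBL: 0.324 × 0.787 × 3.64 = 0.92816
OBL→AUR→JLT→OBL: 0.259 × 1.18 × 2.85 = 0.87102
Maximum is OBL→JLT→AUR→OBL at 0.9282; no arbitrage — every cycle loses value.

0.9282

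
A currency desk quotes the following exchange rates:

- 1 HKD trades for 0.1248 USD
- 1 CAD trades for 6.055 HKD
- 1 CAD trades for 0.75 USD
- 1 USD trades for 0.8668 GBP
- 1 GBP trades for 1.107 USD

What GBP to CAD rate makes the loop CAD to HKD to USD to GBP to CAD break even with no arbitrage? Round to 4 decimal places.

Known legs of the cycle: 6.055 × 0.1248 × 0.8668 = 0.6550095552
For no arbitrage the full-cycle product must be 1, so the missing rate is 1 / 0.6550095552 ≈ 1.526695.

1.5267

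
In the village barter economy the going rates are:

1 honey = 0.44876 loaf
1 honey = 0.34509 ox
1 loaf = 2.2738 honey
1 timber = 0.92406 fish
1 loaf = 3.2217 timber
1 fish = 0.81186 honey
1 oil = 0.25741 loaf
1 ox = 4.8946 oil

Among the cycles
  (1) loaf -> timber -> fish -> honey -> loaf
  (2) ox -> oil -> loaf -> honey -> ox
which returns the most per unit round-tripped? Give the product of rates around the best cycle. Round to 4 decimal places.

(1) 3.2217 × 0.92406 × 0.81186 × 0.44876 = 1.08463
(2) 4.8946 × 0.25741 × 2.2738 × 0.34509 = 0.98862
Highest is cycle (1) at 1.0846 (>1, arbitrage).

1.0846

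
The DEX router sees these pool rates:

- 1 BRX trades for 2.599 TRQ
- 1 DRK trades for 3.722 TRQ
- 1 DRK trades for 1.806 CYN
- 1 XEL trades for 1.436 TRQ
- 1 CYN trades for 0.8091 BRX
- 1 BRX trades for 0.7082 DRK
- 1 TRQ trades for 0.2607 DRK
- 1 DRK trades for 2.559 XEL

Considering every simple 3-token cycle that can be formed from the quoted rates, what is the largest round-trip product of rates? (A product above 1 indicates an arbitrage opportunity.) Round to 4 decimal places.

1.0348

CYN→BRX→DRK→CYN: 0.8091 × 0.7082 × 1.806 = 1.03485
XEL→TRQ→DRK→XEL: 1.436 × 0.2607 × 2.559 = 0.95800
Maximum is CYN→BRX→DRK→CYN at 1.0348; arbitrage exists.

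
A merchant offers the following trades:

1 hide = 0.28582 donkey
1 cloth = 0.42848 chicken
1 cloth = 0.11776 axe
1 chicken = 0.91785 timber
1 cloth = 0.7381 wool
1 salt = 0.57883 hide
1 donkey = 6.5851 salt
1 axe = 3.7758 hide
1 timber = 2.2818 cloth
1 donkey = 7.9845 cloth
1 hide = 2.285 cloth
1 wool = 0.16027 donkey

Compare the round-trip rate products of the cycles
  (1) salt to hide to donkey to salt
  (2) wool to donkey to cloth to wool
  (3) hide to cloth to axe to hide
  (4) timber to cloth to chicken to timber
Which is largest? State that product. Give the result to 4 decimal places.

(1) 0.57883 × 0.28582 × 6.5851 = 1.08945
(2) 0.16027 × 7.9845 × 0.7381 = 0.94453
(3) 2.285 × 0.11776 × 3.7758 = 1.01600
(4) 2.2818 × 0.42848 × 0.91785 = 0.89739
Highest is cycle (1) at 1.0894 (>1, arbitrage).

1.0894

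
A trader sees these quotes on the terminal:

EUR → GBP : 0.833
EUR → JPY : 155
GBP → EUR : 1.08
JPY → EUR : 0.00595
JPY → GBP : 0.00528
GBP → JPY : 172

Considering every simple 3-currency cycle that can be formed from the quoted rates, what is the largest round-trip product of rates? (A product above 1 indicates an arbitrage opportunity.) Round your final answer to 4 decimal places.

0.8839

JPY→GBP→EUR→JPY: 0.00528 × 1.08 × 155 = 0.88387
JPY→EUR→GBP→JPY: 0.00595 × 0.833 × 172 = 0.85249
Maximum is JPY→GBP→EUR→JPY at 0.8839; no arbitrage — every cycle loses value.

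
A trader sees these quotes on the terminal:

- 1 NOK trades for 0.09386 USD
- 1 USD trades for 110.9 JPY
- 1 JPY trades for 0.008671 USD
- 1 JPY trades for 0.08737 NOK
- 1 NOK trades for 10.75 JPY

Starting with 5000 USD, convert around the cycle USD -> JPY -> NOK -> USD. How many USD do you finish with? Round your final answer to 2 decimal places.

5000 USD × 110.9 = 554500 JPY
554500 JPY × 0.08737 = 48446.665 NOK
48446.665 NOK × 0.09386 = 4547.2039769 USD

4547.20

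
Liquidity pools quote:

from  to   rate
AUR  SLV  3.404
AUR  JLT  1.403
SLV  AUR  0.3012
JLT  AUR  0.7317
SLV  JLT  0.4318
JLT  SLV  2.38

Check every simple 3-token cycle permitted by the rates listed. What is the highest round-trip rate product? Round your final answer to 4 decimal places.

AUR→SLV→JLT→AUR: 3.404 × 0.4318 × 0.7317 = 1.07549
AUR→JLT→SLV→AUR: 1.403 × 2.38 × 0.3012 = 1.00575
Maximum is AUR→SLV→JLT→AUR at 1.0755; arbitrage exists.

1.0755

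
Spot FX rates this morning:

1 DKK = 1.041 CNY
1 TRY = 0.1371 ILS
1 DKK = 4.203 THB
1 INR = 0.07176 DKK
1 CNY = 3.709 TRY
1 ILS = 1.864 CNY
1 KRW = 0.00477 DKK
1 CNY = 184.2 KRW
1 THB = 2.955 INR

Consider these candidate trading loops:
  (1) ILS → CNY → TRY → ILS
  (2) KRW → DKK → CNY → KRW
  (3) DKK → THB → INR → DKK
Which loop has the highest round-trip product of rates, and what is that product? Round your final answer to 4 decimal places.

(1) 1.864 × 3.709 × 0.1371 = 0.94785
(2) 0.00477 × 1.041 × 184.2 = 0.91466
(3) 4.203 × 2.955 × 0.07176 = 0.89125
Highest is cycle (1) at 0.9479 (≤1, no arbitrage).

0.9479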